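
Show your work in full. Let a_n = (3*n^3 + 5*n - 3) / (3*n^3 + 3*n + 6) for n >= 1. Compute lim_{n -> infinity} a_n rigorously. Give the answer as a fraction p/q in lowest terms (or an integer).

Divide numerator and denominator by n^3, the highest power:
numerator / n^3 = 3 + 5/n^2 - 3/n^3
denominator / n^3 = 3 + 3/n^2 + 6/n^3
As n -> infinity, all terms of the form c/n^k (k >= 1) tend to 0.
So numerator / n^3 -> 3 and denominator / n^3 -> 3.
Therefore lim a_n = 1.

1


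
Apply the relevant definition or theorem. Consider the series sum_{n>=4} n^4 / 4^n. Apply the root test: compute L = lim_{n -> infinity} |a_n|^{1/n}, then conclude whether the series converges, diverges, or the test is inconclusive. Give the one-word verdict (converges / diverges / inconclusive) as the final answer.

Let a_n denote the general term. Form |a_n|^(1/n) and simplify:
|a_n|^(1/n) = n^(4/n)/4
Take the limit as n -> infinity: L = 1/4.
Since L = 1/4 < 1, the root test implies convergence.

converges


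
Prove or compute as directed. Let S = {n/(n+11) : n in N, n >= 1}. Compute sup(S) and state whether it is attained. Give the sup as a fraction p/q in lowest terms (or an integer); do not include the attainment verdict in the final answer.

Analysis:
- Values: 1/12, 2/13, 3/14, 4/15, ... strictly increasing.
- Minimum is 1/12 (n=1); inf = 1/12 (attained).
- n/(n+11) = 1 - 11/(n+11) -> 1 from below as n -> infinity, and never equals 1.
- So sup = 1 (not attained).
Conclusion: sup(S) = 1, not attained in S.

1


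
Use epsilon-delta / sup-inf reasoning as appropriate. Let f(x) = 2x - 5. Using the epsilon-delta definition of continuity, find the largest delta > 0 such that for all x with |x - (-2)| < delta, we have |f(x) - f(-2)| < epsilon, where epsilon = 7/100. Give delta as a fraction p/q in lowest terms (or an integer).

We compute f(-2) = 2*(-2) - 5 = -9.
|f(x) - f(-2)| = |2x - 5 - (-9)| = |2(x - (-2))| = 2|x - (-2)|.
We need 2|x - (-2)| < 7/100, i.e. |x - (-2)| < 7/100 / 2 = 7/200.
So any delta <= 7/200 works. Conversely, if delta > 7/200, then x = -2 + 7/200 satisfies |x - (-2)| = 7/200 < delta but |f(x) - f(-2)| = 2 * 7/200 = 7/100, which is not < 7/100; so no larger delta works.
Hence the largest such delta is 7/200.

7/200


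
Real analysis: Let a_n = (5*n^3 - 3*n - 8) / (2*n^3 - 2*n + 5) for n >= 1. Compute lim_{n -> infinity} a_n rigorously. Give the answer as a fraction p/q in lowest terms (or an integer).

Divide numerator and denominator by n^3, the highest power:
numerator / n^3 = 5 - 3/n^2 - 8/n^3
denominator / n^3 = 2 - 2/n^2 + 5/n^3
As n -> infinity, all terms of the form c/n^k (k >= 1) tend to 0.
So numerator / n^3 -> 5 and denominator / n^3 -> 2.
Therefore lim a_n = 5/2.

5/2


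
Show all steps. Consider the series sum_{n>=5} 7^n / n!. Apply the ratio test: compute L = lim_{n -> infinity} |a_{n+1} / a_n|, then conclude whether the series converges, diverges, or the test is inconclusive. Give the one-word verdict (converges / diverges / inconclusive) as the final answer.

Let a_n denote the general term. Form the ratio a_{n+1}/a_n and simplify:
a_{n+1}/a_n = 7/(n + 1)
Take the limit as n -> infinity: L = 0.
Since L = 0 < 1, the ratio test implies the series converges.

converges


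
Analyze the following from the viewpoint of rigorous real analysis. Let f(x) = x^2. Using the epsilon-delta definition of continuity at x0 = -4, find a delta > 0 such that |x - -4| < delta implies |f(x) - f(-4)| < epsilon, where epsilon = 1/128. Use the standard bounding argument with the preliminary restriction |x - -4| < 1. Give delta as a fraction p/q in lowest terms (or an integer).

Factor: |x^2 - (-4)^2| = |x - -4| * |x + -4|.
Impose |x - -4| < 1 first. Then |x + -4| = |(x - -4) + 2*(-4)| <= |x - -4| + 2*|-4| < 1 + 8 = 9.
So |x^2 - (-4)^2| < delta * 9.
We need delta * 9 <= 1/128, i.e. delta <= 1/128/9 = 1/1152.
Since 1/1152 < 1, this is tighter than 1; take delta = 1/1152.
So delta = 1/1152 works.

1/1152


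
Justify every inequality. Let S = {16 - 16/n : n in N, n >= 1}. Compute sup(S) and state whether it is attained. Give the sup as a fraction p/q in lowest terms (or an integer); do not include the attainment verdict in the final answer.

Analysis:
- Values: 0, 8, 32/3, 12, ... strictly increasing.
- Minimum is 0 (n=1); inf = 0 (attained).
- 16 - 16/n -> 16 from below; sup = 16, not attained.
Conclusion: sup(S) = 16, not attained in S.

16


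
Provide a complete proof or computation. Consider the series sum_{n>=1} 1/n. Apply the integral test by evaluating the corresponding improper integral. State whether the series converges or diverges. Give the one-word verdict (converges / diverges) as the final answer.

Let f(x) = 1/x. Then f is positive, continuous, and decreasing on [1, infinity), so the integral test applies.
Compute the improper integral int_{1}^infinity f(x) dx:
  antiderivative F(x) = log(x).
  As x -> infinity, log(x) -> infinity.
  So int = infinity - log(1) = infinity. By the integral test, the series diverges.

diverges


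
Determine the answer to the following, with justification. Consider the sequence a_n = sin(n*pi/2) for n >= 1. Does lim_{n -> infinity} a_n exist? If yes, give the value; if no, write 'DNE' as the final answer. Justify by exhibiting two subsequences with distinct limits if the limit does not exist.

Examine the behaviour of a_n along subsequences.
a_{4k+1} = sin(pi/2 + 2k*pi) = 1 -> 1. a_{4k+3} = sin(3pi/2 + 2k*pi) = -1 -> -1.
Since these two subsequential limits are 1 and -1, distinct, the full sequence cannot converge (a convergent sequence has all subsequences tending to the same limit). So lim a_n does not exist.

DNE


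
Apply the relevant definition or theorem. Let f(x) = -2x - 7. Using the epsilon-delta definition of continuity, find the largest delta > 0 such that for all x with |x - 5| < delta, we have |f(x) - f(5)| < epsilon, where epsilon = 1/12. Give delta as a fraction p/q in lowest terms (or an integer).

We compute f(5) = -2*(5) - 7 = -17.
|f(x) - f(5)| = |-2x - 7 - (-17)| = |-2(x - 5)| = 2|x - 5|.
We need 2|x - 5| < 1/12, i.e. |x - 5| < 1/12 / 2 = 1/24.
So any delta <= 1/24 works. Conversely, if delta > 1/24, then x = 5 + 1/24 satisfies |x - 5| = 1/24 < delta but |f(x) - f(5)| = 2 * 1/24 = 1/12, which is not < 1/12; so no larger delta works.
Hence the largest such delta is 1/24.

1/24


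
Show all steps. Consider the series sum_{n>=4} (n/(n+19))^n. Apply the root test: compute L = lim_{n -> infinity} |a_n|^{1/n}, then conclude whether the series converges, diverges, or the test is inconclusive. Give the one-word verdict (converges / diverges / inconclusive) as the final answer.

Let a_n denote the general term. Form |a_n|^(1/n) and simplify:
|a_n|^(1/n) = n/(n + 19)
Take the limit as n -> infinity: L = 1.
Since L = 1, the root test is inconclusive. (In fact a_n = (n/(n+19))^n -> e^(-19) != 0, so the nth-term test shows divergence; but the root test itself gives no conclusion.)

inconclusive


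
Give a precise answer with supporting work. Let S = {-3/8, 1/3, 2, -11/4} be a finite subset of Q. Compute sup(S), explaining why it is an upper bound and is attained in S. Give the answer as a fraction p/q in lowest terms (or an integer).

S is finite, so sup(S) = max(S).
Sorted decreasing:
2, 1/3, -3/8, -11/4
The extremum is 2.
For every x in S, x <= 2. And 2 is in S, so it is attained.
Therefore sup(S) = 2.

2


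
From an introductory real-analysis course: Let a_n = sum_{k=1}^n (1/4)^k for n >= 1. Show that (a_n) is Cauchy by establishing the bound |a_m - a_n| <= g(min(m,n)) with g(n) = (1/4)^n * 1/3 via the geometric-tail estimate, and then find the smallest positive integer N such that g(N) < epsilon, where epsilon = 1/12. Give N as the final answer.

For m > n >= 1: |a_m - a_n| = sum_{k=n+1}^m (1/4)^k < sum_{k=n+1}^infinity (1/4)^k = (1/4)^(n+1) / (1 - 1/4) = (1/4)^n * (1/4) * (4/3) = (1/4)^n * 1/3.
So g(n) = (1/4)^n / 3. Since g(n) -> 0, (a_n) is Cauchy.
Now solve g(N) < 1/12: (1/4)^N / 3 < 1/12 <=> 4^N > 1 / (3 * 1/12) = 4.
Check powers of 4: 4^1 = 4 <= 4, 4^2 = 16 > 4.
So the smallest such N is 2. Check: g(2) = 1/(3 * 16) = 1/48 < 1/12.

2


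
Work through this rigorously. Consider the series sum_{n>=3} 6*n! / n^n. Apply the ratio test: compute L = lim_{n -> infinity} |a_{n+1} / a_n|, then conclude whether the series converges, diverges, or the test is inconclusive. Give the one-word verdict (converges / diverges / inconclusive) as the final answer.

Let a_n denote the general term. Form the ratio a_{n+1}/a_n and simplify:
a_{n+1}/a_n = (n/(n + 1))^n
Take the limit as n -> infinity: L = exp(-1).
Since L = exp(-1) < 1, the ratio test implies the series converges.

converges


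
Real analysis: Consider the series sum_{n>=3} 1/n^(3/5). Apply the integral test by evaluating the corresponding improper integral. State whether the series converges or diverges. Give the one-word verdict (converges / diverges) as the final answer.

Let f(x) = x^(-3/5). Then f is positive, continuous, and decreasing on [3, infinity), so the integral test applies.
Compute the improper integral int_{3}^infinity f(x) dx:
  antiderivative F(x) = 5*x^(2/5)/2.
  As x -> infinity, F(x) -> infinity (since p = 3/5 < 1).
  So the integral diverges. By the integral test, the series diverges.

diverges


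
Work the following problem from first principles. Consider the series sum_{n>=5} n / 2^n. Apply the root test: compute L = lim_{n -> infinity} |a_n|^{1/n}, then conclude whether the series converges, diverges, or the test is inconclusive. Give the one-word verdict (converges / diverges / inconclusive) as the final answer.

Let a_n denote the general term. Form |a_n|^(1/n) and simplify:
|a_n|^(1/n) = n^(1/n)/2
Take the limit as n -> infinity: L = 1/2.
Since L = 1/2 < 1, the root test implies convergence.

converges


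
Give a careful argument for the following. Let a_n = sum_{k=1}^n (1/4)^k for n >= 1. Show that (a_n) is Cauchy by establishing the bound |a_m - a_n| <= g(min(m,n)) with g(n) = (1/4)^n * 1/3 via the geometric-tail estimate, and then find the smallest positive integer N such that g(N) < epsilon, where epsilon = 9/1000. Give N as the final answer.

For m > n >= 1: |a_m - a_n| = sum_{k=n+1}^m (1/4)^k < sum_{k=n+1}^infinity (1/4)^k = (1/4)^(n+1) / (1 - 1/4) = (1/4)^n * (1/4) * (4/3) = (1/4)^n * 1/3.
So g(n) = (1/4)^n / 3. Since g(n) -> 0, (a_n) is Cauchy.
Now solve g(N) < 9/1000: (1/4)^N / 3 < 9/1000 <=> 4^N > 1 / (3 * 9/1000) = 1000/27.
Check powers of 4: 4^2 = 16 <= 1000/27, 4^3 = 64 > 1000/27.
So the smallest such N is 3. Check: g(3) = 1/(3 * 64) = 1/192 < 9/1000.

3


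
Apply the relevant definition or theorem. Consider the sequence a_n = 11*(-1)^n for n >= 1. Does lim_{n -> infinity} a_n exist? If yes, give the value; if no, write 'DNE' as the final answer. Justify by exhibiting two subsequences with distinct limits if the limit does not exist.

Examine the behaviour of a_n along subsequences.
Even-n subsequence a_{2k} = 11 -> 11. Odd-n subsequence a_{2k+1} = -11 -> -11.
Since these two subsequential limits are 11 and -11, distinct, the full sequence cannot converge (a convergent sequence has all subsequences tending to the same limit). So lim a_n does not exist.

DNE


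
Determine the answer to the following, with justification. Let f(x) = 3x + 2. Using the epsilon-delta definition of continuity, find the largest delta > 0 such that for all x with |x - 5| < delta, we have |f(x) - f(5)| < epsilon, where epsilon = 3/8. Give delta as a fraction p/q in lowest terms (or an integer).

We compute f(5) = 3*(5) + 2 = 17.
|f(x) - f(5)| = |3x + 2 - (17)| = |3(x - 5)| = 3|x - 5|.
We need 3|x - 5| < 3/8, i.e. |x - 5| < 3/8 / 3 = 1/8.
So any delta <= 1/8 works. Conversely, if delta > 1/8, then x = 5 + 1/8 satisfies |x - 5| = 1/8 < delta but |f(x) - f(5)| = 3 * 1/8 = 3/8, which is not < 3/8; so no larger delta works.
Hence the largest such delta is 1/8.

1/8


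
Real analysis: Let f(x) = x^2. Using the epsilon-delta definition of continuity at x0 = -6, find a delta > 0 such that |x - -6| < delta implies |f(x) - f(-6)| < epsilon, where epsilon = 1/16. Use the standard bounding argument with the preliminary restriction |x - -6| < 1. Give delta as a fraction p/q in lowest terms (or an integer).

Factor: |x^2 - (-6)^2| = |x - -6| * |x + -6|.
Impose |x - -6| < 1 first. Then |x + -6| = |(x - -6) + 2*(-6)| <= |x - -6| + 2*|-6| < 1 + 12 = 13.
So |x^2 - (-6)^2| < delta * 13.
We need delta * 13 <= 1/16, i.e. delta <= 1/16/13 = 1/208.
Since 1/208 < 1, this is tighter than 1; take delta = 1/208.
So delta = 1/208 works.

1/208


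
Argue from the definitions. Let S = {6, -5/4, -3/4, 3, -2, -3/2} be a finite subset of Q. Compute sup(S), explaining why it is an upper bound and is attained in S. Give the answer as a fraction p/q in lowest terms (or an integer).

S is finite, so sup(S) = max(S).
Sorted decreasing:
6, 3, -3/4, -5/4, -3/2, -2
The extremum is 6.
For every x in S, x <= 6. And 6 is in S, so it is attained.
Therefore sup(S) = 6.

6


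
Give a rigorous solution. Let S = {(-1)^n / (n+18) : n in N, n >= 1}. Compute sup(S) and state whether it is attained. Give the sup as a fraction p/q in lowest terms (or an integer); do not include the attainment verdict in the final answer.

Analysis:
- Values: -1/19, 1/20, -1/21, 1/22, -1/23, ...
- Positive terms (even n): 1/(2+18), 1/(4+18), ... decreasing -> max = 1/20 (n=2).
- Negative terms (odd n): -1/(1+18), -1/(3+18), ... increasing -> min = -1/19 (n=1).
- So sup = 1/20 (attained at n=2); inf = -1/19 (attained at n=1).
Conclusion: sup(S) = 1/20, attained in S.

1/20


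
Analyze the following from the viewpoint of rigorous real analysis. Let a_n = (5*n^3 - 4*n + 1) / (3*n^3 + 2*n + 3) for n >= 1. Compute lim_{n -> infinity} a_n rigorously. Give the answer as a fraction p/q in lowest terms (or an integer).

Divide numerator and denominator by n^3, the highest power:
numerator / n^3 = 5 - 4/n^2 + n^(-3)
denominator / n^3 = 3 + 2/n^2 + 3/n^3
As n -> infinity, all terms of the form c/n^k (k >= 1) tend to 0.
So numerator / n^3 -> 5 and denominator / n^3 -> 3.
Therefore lim a_n = 5/3.

5/3


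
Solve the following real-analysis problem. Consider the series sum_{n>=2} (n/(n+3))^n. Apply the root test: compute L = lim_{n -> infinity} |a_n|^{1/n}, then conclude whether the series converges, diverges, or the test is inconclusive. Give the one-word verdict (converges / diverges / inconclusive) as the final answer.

Let a_n denote the general term. Form |a_n|^(1/n) and simplify:
|a_n|^(1/n) = n/(n + 3)
Take the limit as n -> infinity: L = 1.
Since L = 1, the root test is inconclusive. (In fact a_n = (n/(n+3))^n -> e^(-3) != 0, so the nth-term test shows divergence; but the root test itself gives no conclusion.)

inconclusive


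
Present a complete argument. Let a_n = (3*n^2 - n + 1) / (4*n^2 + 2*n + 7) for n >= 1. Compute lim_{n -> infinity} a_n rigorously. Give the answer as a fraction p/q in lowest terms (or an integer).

Divide numerator and denominator by n^2, the highest power:
numerator / n^2 = 3 - 1/n + n^(-2)
denominator / n^2 = 4 + 2/n + 7/n^2
As n -> infinity, all terms of the form c/n^k (k >= 1) tend to 0.
So numerator / n^2 -> 3 and denominator / n^2 -> 4.
Therefore lim a_n = 3/4.

3/4


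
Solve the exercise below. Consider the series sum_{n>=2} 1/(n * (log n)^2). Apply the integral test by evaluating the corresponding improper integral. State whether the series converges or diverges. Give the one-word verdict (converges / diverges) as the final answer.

Let f(x) = 1/(x*log(x)^2). Then f is positive, continuous, and decreasing on [2, infinity), so the integral test applies.
Compute the improper integral int_{2}^infinity f(x) dx:
  antiderivative F(x) = -1/log(x).
  F(x) -> 0 as x -> infinity.  int = 0 - F(2) = 1/log(2) < infinity. By the integral test, the series converges.

converges


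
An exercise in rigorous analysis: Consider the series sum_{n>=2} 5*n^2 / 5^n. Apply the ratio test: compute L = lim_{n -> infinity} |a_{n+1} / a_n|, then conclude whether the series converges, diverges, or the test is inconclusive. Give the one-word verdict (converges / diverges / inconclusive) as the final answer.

Let a_n denote the general term. Form the ratio a_{n+1}/a_n and simplify:
a_{n+1}/a_n = (n + 1)^2/(5*n^2)
Take the limit as n -> infinity: L = 1/5.
Since L = 1/5 < 1, the ratio test implies the series converges.

converges


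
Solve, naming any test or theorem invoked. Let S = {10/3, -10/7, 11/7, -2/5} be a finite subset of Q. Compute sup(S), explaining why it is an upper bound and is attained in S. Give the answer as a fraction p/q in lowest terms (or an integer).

S is finite, so sup(S) = max(S).
Sorted decreasing:
10/3, 11/7, -2/5, -10/7
The extremum is 10/3.
For every x in S, x <= 10/3. And 10/3 is in S, so it is attained.
Therefore sup(S) = 10/3.

10/3


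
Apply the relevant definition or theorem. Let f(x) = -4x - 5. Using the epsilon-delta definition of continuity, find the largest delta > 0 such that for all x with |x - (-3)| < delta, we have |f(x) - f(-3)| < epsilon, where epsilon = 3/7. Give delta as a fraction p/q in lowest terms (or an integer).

We compute f(-3) = -4*(-3) - 5 = 7.
|f(x) - f(-3)| = |-4x - 5 - (7)| = |-4(x - (-3))| = 4|x - (-3)|.
We need 4|x - (-3)| < 3/7, i.e. |x - (-3)| < 3/7 / 4 = 3/28.
So any delta <= 3/28 works. Conversely, if delta > 3/28, then x = -3 + 3/28 satisfies |x - (-3)| = 3/28 < delta but |f(x) - f(-3)| = 4 * 3/28 = 3/7, which is not < 3/7; so no larger delta works.
Hence the largest such delta is 3/28.

3/28


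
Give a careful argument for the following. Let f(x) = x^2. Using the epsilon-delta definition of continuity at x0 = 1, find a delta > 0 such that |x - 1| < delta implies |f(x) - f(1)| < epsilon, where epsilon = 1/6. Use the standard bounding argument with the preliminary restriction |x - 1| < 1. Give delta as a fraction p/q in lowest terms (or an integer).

Factor: |x^2 - (1)^2| = |x - 1| * |x + 1|.
Impose |x - 1| < 1 first. Then |x + 1| = |(x - 1) + 2*(1)| <= |x - 1| + 2*|1| < 1 + 2 = 3.
So |x^2 - (1)^2| < delta * 3.
We need delta * 3 <= 1/6, i.e. delta <= 1/6/3 = 1/18.
Since 1/18 < 1, this is tighter than 1; take delta = 1/18.
So delta = 1/18 works.

1/18


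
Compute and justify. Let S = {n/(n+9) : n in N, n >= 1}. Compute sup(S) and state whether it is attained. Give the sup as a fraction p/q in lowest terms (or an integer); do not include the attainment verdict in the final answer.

Analysis:
- Values: 1/10, 2/11, 1/4, 4/13, ... strictly increasing.
- Minimum is 1/10 (n=1); inf = 1/10 (attained).
- n/(n+9) = 1 - 9/(n+9) -> 1 from below as n -> infinity, and never equals 1.
- So sup = 1 (not attained).
Conclusion: sup(S) = 1, not attained in S.

1


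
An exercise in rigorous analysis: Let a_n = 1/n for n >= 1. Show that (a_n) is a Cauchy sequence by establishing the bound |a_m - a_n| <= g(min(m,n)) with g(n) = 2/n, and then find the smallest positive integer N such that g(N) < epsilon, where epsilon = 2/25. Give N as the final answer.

For any m, n >= 1, by the triangle inequality:
|a_m - a_n| = |1/m - 1/n| <= 1/m + 1/n <= 2/min(m,n).
So g(n) = 2/n bounds the Cauchy difference. Since g(n) -> 0, (a_n) is Cauchy.
Now solve g(N) < 2/25: 2/N < 2/25 <=> N > 2 / (2/25) = 25.
The smallest integer strictly greater than 25 is N = 26.
Check: g(26) = 2/26 = 1/13 < 2/25; g(25) = 2/25 >= 2/25. So N = 26.

26


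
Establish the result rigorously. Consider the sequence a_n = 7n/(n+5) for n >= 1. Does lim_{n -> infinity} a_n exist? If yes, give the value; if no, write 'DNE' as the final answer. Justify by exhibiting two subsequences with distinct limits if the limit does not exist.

Examine the behaviour of a_n along subsequences.
Even-n subsequence a_{2k} = 7(2k)/(2k+5) -> 7. Odd-n subsequence a_{2k+1} = 7(2k+1)/(2k+6) -> 7. Both tend to 7, which suggests the limit is 7; verify directly.
|a_n - 7| = |7n - 7(n+5)| / (n+5) = 35/(n+5) < 35/n for every n >= 1.
Given epsilon > 0, choose a positive integer N > 35/epsilon. Then for all n >= N, |a_n - 7| < 35/n <= 35/N < epsilon.
So by the definition of the limit, lim a_n exists and equals 7.

7


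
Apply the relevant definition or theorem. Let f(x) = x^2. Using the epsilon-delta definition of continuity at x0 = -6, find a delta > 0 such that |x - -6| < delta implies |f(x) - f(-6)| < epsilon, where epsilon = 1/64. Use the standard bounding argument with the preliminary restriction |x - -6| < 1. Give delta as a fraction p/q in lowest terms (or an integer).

Factor: |x^2 - (-6)^2| = |x - -6| * |x + -6|.
Impose |x - -6| < 1 first. Then |x + -6| = |(x - -6) + 2*(-6)| <= |x - -6| + 2*|-6| < 1 + 12 = 13.
So |x^2 - (-6)^2| < delta * 13.
We need delta * 13 <= 1/64, i.e. delta <= 1/64/13 = 1/832.
Since 1/832 < 1, this is tighter than 1; take delta = 1/832.
So delta = 1/832 works.

1/832


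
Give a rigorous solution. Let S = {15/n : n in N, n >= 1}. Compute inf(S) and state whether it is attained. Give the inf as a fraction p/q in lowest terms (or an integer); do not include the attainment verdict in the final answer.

Analysis:
- Values: 15, 15/2, 5, 15/4, ... strictly decreasing.
- The maximum is 15 (n=1); sup = 15 (attained).
- The set is bounded below by 0; 15/n -> 0 so 0 is the greatest lower bound.
- 0 is not in the set, so inf = 0 is not attained.
Conclusion: inf(S) = 0, not attained in S.

0


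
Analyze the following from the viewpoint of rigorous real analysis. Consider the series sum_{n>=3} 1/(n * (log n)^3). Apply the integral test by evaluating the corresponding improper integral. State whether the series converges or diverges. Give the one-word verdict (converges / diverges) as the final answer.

Let f(x) = 1/(x*log(x)^3). Then f is positive, continuous, and decreasing on [3, infinity), so the integral test applies.
Compute the improper integral int_{3}^infinity f(x) dx:
  antiderivative F(x) = -1/(2*log(x)^2).
  F(x) -> 0 as x -> infinity.  int = 0 - F(3) = 1/(2*log(3)^2) < infinity. By the integral test, the series converges.

converges


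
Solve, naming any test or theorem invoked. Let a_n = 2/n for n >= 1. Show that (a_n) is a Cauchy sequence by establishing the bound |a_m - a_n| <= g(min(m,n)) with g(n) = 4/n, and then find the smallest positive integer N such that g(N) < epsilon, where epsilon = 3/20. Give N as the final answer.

For any m, n >= 1, by the triangle inequality:
|a_m - a_n| = |2/m - 2/n| <= 2*1/m + 2*1/n <= 4/min(m,n).
So g(n) = 4/n bounds the Cauchy difference. Since g(n) -> 0, (a_n) is Cauchy.
Now solve g(N) < 3/20: 4/N < 3/20 <=> N > 4 / (3/20) = 80/3.
The smallest integer strictly greater than 80/3 is N = 27.
Check: g(27) = 4/27 = 4/27 < 3/20; g(26) = 2/13 >= 3/20. So N = 27.

27


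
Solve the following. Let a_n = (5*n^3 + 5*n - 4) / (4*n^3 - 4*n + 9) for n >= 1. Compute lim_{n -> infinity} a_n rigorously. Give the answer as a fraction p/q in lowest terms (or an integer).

Divide numerator and denominator by n^3, the highest power:
numerator / n^3 = 5 + 5/n^2 - 4/n^3
denominator / n^3 = 4 - 4/n^2 + 9/n^3
As n -> infinity, all terms of the form c/n^k (k >= 1) tend to 0.
So numerator / n^3 -> 5 and denominator / n^3 -> 4.
Therefore lim a_n = 5/4.

5/4


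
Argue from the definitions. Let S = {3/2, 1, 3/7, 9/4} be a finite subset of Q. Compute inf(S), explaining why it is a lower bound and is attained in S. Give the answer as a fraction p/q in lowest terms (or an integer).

S is finite, so inf(S) = min(S).
Sorted increasing:
3/7, 1, 3/2, 9/4
The extremum is 3/7.
For every x in S, x >= 3/7. And 3/7 is in S, so it is attained.
Therefore inf(S) = 3/7.

3/7


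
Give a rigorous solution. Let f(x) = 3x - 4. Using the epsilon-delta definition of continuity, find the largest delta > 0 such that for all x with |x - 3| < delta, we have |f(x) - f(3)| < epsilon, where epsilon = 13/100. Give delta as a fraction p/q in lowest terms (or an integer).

We compute f(3) = 3*(3) - 4 = 5.
|f(x) - f(3)| = |3x - 4 - (5)| = |3(x - 3)| = 3|x - 3|.
We need 3|x - 3| < 13/100, i.e. |x - 3| < 13/100 / 3 = 13/300.
So any delta <= 13/300 works. Conversely, if delta > 13/300, then x = 3 + 13/300 satisfies |x - 3| = 13/300 < delta but |f(x) - f(3)| = 3 * 13/300 = 13/100, which is not < 13/100; so no larger delta works.
Hence the largest such delta is 13/300.

13/300


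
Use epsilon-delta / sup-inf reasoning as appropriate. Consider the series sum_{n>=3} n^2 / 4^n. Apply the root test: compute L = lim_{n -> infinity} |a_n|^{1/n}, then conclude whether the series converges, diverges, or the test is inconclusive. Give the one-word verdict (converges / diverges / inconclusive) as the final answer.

Let a_n denote the general term. Form |a_n|^(1/n) and simplify:
|a_n|^(1/n) = n^(2/n)/4
Take the limit as n -> infinity: L = 1/4.
Since L = 1/4 < 1, the root test implies convergence.

converges


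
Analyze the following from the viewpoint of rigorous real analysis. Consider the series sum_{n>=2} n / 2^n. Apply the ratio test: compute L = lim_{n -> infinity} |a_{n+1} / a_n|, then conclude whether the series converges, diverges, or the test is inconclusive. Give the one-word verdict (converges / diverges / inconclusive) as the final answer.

Let a_n denote the general term. Form the ratio a_{n+1}/a_n and simplify:
a_{n+1}/a_n = (n + 1)/(2*n)
Take the limit as n -> infinity: L = 1/2.
Since L = 1/2 < 1, the ratio test implies the series converges.

converges


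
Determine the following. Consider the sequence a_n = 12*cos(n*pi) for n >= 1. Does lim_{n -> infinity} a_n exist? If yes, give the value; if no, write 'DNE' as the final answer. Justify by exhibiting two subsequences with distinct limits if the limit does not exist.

Examine the behaviour of a_n along subsequences.
cos(n*pi) = (-1)^n, so a_n = 12*(-1)^n. a_{2k} = 12 -> 12. a_{2k+1} = -12 -> -12.
Since these two subsequential limits are 12 and -12, distinct, the full sequence cannot converge (a convergent sequence has all subsequences tending to the same limit). So lim a_n does not exist.

DNE


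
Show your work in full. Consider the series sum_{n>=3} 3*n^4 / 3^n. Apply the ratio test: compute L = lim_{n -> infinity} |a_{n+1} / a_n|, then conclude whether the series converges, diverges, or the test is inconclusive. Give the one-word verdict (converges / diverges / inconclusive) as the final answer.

Let a_n denote the general term. Form the ratio a_{n+1}/a_n and simplify:
a_{n+1}/a_n = (n + 1)^4/(3*n^4)
Take the limit as n -> infinity: L = 1/3.
Since L = 1/3 < 1, the ratio test implies the series converges.

converges


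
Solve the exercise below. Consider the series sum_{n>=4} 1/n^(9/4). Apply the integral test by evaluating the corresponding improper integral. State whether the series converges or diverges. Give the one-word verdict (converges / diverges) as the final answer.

Let f(x) = x^(-9/4). Then f is positive, continuous, and decreasing on [4, infinity), so the integral test applies.
Compute the improper integral int_{4}^infinity f(x) dx:
  antiderivative F(x) = -4/(5*x^(5/4)).
  As x -> infinity, F(x) -> 0 (since p = 9/4 > 1).
  So int = F(infinity) - F(4) = 0 - (-sqrt(2)/10) = sqrt(2)/10.
  Finite, so by the integral test, the series converges.

converges


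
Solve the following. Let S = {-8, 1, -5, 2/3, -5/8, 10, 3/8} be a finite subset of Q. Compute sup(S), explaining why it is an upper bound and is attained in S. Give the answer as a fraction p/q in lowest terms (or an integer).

S is finite, so sup(S) = max(S).
Sorted decreasing:
10, 1, 2/3, 3/8, -5/8, -5, -8
The extremum is 10.
For every x in S, x <= 10. And 10 is in S, so it is attained.
Therefore sup(S) = 10.

10


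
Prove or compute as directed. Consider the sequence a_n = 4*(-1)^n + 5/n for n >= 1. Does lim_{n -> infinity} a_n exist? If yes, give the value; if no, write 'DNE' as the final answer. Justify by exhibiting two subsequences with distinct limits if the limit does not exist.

Examine the behaviour of a_n along subsequences.
a_{2k} = 4 + 5/(2k) -> 4. a_{2k+1} = -4 + 5/(2k+1) -> -4.
Since these two subsequential limits are 4 and -4, distinct, the full sequence cannot converge (a convergent sequence has all subsequences tending to the same limit). So lim a_n does not exist.

DNE


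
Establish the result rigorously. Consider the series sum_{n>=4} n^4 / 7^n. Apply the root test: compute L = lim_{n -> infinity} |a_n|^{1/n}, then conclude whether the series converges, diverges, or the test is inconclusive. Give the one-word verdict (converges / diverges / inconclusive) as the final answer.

Let a_n denote the general term. Form |a_n|^(1/n) and simplify:
|a_n|^(1/n) = n^(4/n)/7
Take the limit as n -> infinity: L = 1/7.
Since L = 1/7 < 1, the root test implies convergence.

converges


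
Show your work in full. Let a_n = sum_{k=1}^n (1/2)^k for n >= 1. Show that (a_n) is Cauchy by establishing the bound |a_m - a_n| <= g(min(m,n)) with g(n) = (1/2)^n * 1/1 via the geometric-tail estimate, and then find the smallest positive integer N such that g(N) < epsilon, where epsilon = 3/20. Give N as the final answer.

For m > n >= 1: |a_m - a_n| = sum_{k=n+1}^m (1/2)^k < sum_{k=n+1}^infinity (1/2)^k = (1/2)^(n+1) / (1 - 1/2) = (1/2)^n * (1/2) * (2/1) = (1/2)^n * 1/1.
So g(n) = (1/2)^n / 1. Since g(n) -> 0, (a_n) is Cauchy.
Now solve g(N) < 3/20: (1/2)^N / 1 < 3/20 <=> 2^N > 1 / (1 * 3/20) = 20/3.
Check powers of 2: 2^2 = 4 <= 20/3, 2^3 = 8 > 20/3.
So the smallest such N is 3. Check: g(3) = 1/(1 * 8) = 1/8 < 3/20.

3


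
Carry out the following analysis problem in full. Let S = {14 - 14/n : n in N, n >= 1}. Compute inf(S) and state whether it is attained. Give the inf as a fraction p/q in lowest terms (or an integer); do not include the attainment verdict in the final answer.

Analysis:
- Values: 0, 7, 28/3, 21/2, ... strictly increasing.
- Minimum is 0 (n=1); inf = 0 (attained).
- 14 - 14/n -> 14 from below; sup = 14, not attained.
Conclusion: inf(S) = 0, attained in S.

0


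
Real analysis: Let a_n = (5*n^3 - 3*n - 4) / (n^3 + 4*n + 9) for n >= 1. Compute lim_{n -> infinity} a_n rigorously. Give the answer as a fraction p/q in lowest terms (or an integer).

Divide numerator and denominator by n^3, the highest power:
numerator / n^3 = 5 - 3/n^2 - 4/n^3
denominator / n^3 = 1 + 4/n^2 + 9/n^3
As n -> infinity, all terms of the form c/n^k (k >= 1) tend to 0.
So numerator / n^3 -> 5 and denominator / n^3 -> 1.
Therefore lim a_n = 5.

5


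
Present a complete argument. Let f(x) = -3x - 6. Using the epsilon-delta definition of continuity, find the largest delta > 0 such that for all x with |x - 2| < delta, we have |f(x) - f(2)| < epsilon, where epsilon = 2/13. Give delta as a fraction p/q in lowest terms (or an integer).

We compute f(2) = -3*(2) - 6 = -12.
|f(x) - f(2)| = |-3x - 6 - (-12)| = |-3(x - 2)| = 3|x - 2|.
We need 3|x - 2| < 2/13, i.e. |x - 2| < 2/13 / 3 = 2/39.
So any delta <= 2/39 works. Conversely, if delta > 2/39, then x = 2 + 2/39 satisfies |x - 2| = 2/39 < delta but |f(x) - f(2)| = 3 * 2/39 = 2/13, which is not < 2/13; so no larger delta works.
Hence the largest such delta is 2/39.

2/39


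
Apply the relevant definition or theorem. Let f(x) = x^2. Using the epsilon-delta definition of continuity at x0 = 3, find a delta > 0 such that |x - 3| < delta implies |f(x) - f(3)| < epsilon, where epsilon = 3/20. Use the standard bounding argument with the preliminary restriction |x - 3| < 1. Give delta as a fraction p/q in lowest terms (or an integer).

Factor: |x^2 - (3)^2| = |x - 3| * |x + 3|.
Impose |x - 3| < 1 first. Then |x + 3| = |(x - 3) + 2*(3)| <= |x - 3| + 2*|3| < 1 + 6 = 7.
So |x^2 - (3)^2| < delta * 7.
We need delta * 7 <= 3/20, i.e. delta <= 3/20/7 = 3/140.
Since 3/140 < 1, this is tighter than 1; take delta = 3/140.
So delta = 3/140 works.

3/140


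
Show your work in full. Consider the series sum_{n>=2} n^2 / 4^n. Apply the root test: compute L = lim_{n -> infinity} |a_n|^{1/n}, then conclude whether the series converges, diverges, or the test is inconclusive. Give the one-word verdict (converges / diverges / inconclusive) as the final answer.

Let a_n denote the general term. Form |a_n|^(1/n) and simplify:
|a_n|^(1/n) = n^(2/n)/4
Take the limit as n -> infinity: L = 1/4.
Since L = 1/4 < 1, the root test implies convergence.

converges


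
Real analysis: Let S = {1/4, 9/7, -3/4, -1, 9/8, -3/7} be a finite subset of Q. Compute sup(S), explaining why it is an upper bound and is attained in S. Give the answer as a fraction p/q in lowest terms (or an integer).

S is finite, so sup(S) = max(S).
Sorted decreasing:
9/7, 9/8, 1/4, -3/7, -3/4, -1
The extremum is 9/7.
For every x in S, x <= 9/7. And 9/7 is in S, so it is attained.
Therefore sup(S) = 9/7.

9/7


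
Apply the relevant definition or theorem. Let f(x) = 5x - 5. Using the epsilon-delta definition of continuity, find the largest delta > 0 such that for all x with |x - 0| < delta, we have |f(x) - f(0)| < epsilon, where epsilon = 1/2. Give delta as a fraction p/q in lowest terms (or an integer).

We compute f(0) = 5*(0) - 5 = -5.
|f(x) - f(0)| = |5x - 5 - (-5)| = |5(x - 0)| = 5|x - 0|.
We need 5|x - 0| < 1/2, i.e. |x - 0| < 1/2 / 5 = 1/10.
So any delta <= 1/10 works. Conversely, if delta > 1/10, then x = 0 + 1/10 satisfies |x - 0| = 1/10 < delta but |f(x) - f(0)| = 5 * 1/10 = 1/2, which is not < 1/2; so no larger delta works.
Hence the largest such delta is 1/10.

1/10


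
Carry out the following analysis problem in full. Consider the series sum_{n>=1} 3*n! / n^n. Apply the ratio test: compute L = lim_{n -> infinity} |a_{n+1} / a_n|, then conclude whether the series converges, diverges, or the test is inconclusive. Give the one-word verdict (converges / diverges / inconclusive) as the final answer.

Let a_n denote the general term. Form the ratio a_{n+1}/a_n and simplify:
a_{n+1}/a_n = (n/(n + 1))^n
Take the limit as n -> infinity: L = exp(-1).
Since L = exp(-1) < 1, the ratio test implies the series converges.

converges


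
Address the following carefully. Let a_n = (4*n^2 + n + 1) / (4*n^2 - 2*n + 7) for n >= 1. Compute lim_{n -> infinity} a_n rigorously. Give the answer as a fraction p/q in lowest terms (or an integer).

Divide numerator and denominator by n^2, the highest power:
numerator / n^2 = 4 + 1/n + n^(-2)
denominator / n^2 = 4 - 2/n + 7/n^2
As n -> infinity, all terms of the form c/n^k (k >= 1) tend to 0.
So numerator / n^2 -> 4 and denominator / n^2 -> 4.
Therefore lim a_n = 1.

1


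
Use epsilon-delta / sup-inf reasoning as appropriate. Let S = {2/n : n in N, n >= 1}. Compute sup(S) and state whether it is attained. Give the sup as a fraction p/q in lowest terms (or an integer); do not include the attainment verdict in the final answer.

Analysis:
- Values: 2, 1, 2/3, 1/2, ... strictly decreasing.
- The maximum is 2 (n=1); sup = 2 (attained).
- The set is bounded below by 0; 2/n -> 0 so 0 is the greatest lower bound.
- 0 is not in the set, so inf = 0 is not attained.
Conclusion: sup(S) = 2, attained in S.

2


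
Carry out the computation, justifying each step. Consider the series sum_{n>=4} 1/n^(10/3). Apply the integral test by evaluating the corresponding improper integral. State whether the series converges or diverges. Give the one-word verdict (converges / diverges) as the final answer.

Let f(x) = x^(-10/3). Then f is positive, continuous, and decreasing on [4, infinity), so the integral test applies.
Compute the improper integral int_{4}^infinity f(x) dx:
  antiderivative F(x) = -3/(7*x^(7/3)).
  As x -> infinity, F(x) -> 0 (since p = 10/3 > 1).
  So int = F(infinity) - F(4) = 0 - (-3*2^(1/3)/224) = 3*2^(1/3)/224.
  Finite, so by the integral test, the series converges.

converges


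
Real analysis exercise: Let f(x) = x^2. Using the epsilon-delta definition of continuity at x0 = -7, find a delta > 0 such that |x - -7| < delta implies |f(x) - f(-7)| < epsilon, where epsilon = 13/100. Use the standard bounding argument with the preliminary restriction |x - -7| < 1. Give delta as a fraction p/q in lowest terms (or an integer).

Factor: |x^2 - (-7)^2| = |x - -7| * |x + -7|.
Impose |x - -7| < 1 first. Then |x + -7| = |(x - -7) + 2*(-7)| <= |x - -7| + 2*|-7| < 1 + 14 = 15.
So |x^2 - (-7)^2| < delta * 15.
We need delta * 15 <= 13/100, i.e. delta <= 13/100/15 = 13/1500.
Since 13/1500 < 1, this is tighter than 1; take delta = 13/1500.
So delta = 13/1500 works.

13/1500


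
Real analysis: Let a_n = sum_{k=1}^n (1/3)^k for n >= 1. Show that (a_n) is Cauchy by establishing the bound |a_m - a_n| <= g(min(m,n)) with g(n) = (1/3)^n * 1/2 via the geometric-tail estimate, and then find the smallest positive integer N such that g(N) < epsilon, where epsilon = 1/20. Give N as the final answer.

For m > n >= 1: |a_m - a_n| = sum_{k=n+1}^m (1/3)^k < sum_{k=n+1}^infinity (1/3)^k = (1/3)^(n+1) / (1 - 1/3) = (1/3)^n * (1/3) * (3/2) = (1/3)^n * 1/2.
So g(n) = (1/3)^n / 2. Since g(n) -> 0, (a_n) is Cauchy.
Now solve g(N) < 1/20: (1/3)^N / 2 < 1/20 <=> 3^N > 1 / (2 * 1/20) = 10.
Check powers of 3: 3^2 = 9 <= 10, 3^3 = 27 > 10.
So the smallest such N is 3. Check: g(3) = 1/(2 * 27) = 1/54 < 1/20.

3


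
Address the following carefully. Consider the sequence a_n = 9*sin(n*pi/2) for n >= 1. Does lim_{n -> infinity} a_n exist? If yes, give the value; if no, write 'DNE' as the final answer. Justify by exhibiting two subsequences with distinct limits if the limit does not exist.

Examine the behaviour of a_n along subsequences.
a_{4k+1} = 9*sin(pi/2 + 2k*pi) = 9 -> 9. a_{4k+3} = 9*sin(3pi/2 + 2k*pi) = -9 -> -9.
Since these two subsequential limits are 9 and -9, distinct, the full sequence cannot converge (a convergent sequence has all subsequences tending to the same limit). So lim a_n does not exist.

DNE


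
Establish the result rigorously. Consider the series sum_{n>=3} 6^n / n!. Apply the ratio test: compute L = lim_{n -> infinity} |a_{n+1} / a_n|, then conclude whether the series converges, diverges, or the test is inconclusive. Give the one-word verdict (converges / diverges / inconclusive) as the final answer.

Let a_n denote the general term. Form the ratio a_{n+1}/a_n and simplify:
a_{n+1}/a_n = 6/(n + 1)
Take the limit as n -> infinity: L = 0.
Since L = 0 < 1, the ratio test implies the series converges.

converges


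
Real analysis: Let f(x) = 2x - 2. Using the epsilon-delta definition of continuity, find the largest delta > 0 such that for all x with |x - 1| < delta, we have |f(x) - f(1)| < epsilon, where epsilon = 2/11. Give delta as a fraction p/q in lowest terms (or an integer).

We compute f(1) = 2*(1) - 2 = 0.
|f(x) - f(1)| = |2x - 2 - (0)| = |2(x - 1)| = 2|x - 1|.
We need 2|x - 1| < 2/11, i.e. |x - 1| < 2/11 / 2 = 1/11.
So any delta <= 1/11 works. Conversely, if delta > 1/11, then x = 1 + 1/11 satisfies |x - 1| = 1/11 < delta but |f(x) - f(1)| = 2 * 1/11 = 2/11, which is not < 2/11; so no larger delta works.
Hence the largest such delta is 1/11.

1/11


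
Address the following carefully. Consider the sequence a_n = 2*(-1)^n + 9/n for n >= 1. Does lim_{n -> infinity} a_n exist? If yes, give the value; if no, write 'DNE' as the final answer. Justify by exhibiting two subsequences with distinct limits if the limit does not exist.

Examine the behaviour of a_n along subsequences.
a_{2k} = 2 + 9/(2k) -> 2. a_{2k+1} = -2 + 9/(2k+1) -> -2.
Since these two subsequential limits are 2 and -2, distinct, the full sequence cannot converge (a convergent sequence has all subsequences tending to the same limit). So lim a_n does not exist.

DNE


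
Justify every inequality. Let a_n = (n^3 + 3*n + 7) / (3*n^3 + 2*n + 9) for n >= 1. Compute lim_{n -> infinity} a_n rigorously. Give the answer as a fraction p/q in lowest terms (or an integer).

Divide numerator and denominator by n^3, the highest power:
numerator / n^3 = 1 + 3/n^2 + 7/n^3
denominator / n^3 = 3 + 2/n^2 + 9/n^3
As n -> infinity, all terms of the form c/n^k (k >= 1) tend to 0.
So numerator / n^3 -> 1 and denominator / n^3 -> 3.
Therefore lim a_n = 1/3.

1/3


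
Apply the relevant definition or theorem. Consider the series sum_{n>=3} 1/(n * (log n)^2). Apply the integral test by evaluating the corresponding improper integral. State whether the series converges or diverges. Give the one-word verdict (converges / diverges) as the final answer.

Let f(x) = 1/(x*log(x)^2). Then f is positive, continuous, and decreasing on [3, infinity), so the integral test applies.
Compute the improper integral int_{3}^infinity f(x) dx:
  antiderivative F(x) = -1/log(x).
  F(x) -> 0 as x -> infinity.  int = 0 - F(3) = 1/log(3) < infinity. By the integral test, the series converges.

converges
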